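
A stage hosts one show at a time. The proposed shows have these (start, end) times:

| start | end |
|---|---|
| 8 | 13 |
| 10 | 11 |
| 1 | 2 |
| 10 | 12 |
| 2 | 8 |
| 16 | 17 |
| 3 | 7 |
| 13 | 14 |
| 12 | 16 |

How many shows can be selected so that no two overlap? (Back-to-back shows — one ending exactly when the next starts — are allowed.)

By end time: (1,2), (3,7), (2,8), (10,11), (10,12), (8,13), (13,14), (12,16), (16,17).
Pick (1,2); next start ≥ 2 → (3,7); next start ≥ 7 → (10,11); next start ≥ 11 → (13,14); next start ≥ 14 → (16,17).
Selected 5 shows.

5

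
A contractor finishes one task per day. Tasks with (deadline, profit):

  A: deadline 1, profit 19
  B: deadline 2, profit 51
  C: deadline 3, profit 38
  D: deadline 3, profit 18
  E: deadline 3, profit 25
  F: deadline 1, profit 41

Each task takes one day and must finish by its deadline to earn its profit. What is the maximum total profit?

Sort by profit descending; place each in the latest free slot ≤ its deadline.
Profit order: B=51 F=41 C=38 E=25 A=19 D=18
Assign: B→slot 2, F→slot 1, C→slot 3, E skipped, A skipped, D skipped.
Slots: [1:F] [2:B] [3:C]
Profit = 41 + 51 + 38 = 130

130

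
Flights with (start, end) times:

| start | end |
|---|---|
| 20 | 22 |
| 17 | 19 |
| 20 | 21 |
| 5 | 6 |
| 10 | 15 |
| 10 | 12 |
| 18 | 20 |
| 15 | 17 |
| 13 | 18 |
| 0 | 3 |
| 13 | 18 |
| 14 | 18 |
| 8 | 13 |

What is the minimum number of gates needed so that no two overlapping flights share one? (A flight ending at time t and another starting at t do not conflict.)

4

Count concurrent intervals with a sweep; the peak is the room count.
Events (time:±→running): 0:+→1 3:-→0 5:+→1 6:-→0 8:+→1 10:+→2 10:+→3 12:-→2 13:-→1 13:+→2 13:+→3 14:+→4 … peak 4.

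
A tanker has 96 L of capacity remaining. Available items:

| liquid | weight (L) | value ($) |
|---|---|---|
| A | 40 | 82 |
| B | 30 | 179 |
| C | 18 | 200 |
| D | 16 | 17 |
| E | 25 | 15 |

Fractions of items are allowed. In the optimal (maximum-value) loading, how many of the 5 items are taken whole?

3

Ratios (sorted): C 11.11, B 5.97, A 2.05, D 1.06, E 0.60
take C (18 @ 200); take B (30 @ 179); take A (40 @ 82); take 8/16 of D → 8.50. Capacity used 96/96.
3 item(s) taken whole; one partial (take 8/16 of D).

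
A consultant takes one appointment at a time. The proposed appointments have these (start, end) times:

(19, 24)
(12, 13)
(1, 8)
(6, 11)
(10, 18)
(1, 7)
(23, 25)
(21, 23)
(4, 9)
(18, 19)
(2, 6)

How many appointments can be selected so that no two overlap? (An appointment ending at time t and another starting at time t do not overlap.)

Order by finish time; keep every interval that doesn't clash with the previous kept one.
By end time: (2,6), (1,7), (1,8), (4,9), (6,11), (12,13), (10,18), (18,19), (21,23), (19,24), (23,25).
Pick (2,6); next start ≥ 6 → (6,11); next start ≥ 11 → (12,13); next start ≥ 13 → (18,19); next start ≥ 19 → (21,23); next start ≥ 23 → (23,25).
Selected 6 appointments.

6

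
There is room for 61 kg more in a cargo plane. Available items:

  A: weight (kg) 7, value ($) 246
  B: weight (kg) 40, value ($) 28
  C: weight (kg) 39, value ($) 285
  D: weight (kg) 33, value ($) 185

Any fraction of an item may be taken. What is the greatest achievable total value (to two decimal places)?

Greedy by value/weight ratio, highest first.
Order: A (246/7=35.14) > C (285/39=7.31) > D (185/33=5.61) > B (28/40=0.70)
Fill: take A (7 @ 246) → take C (39 @ 285) → take 15/33 of D → 84.09; 61/61 used.
Total value = 615.09

615.09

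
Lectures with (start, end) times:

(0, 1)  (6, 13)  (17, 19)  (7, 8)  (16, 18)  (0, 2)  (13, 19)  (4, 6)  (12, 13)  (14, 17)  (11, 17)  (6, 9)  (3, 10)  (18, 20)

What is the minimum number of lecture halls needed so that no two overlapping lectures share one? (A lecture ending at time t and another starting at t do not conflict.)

The answer is the maximum number of intervals overlapping at any instant.
Events (time:±→running): 0:+→1 0:+→2 1:-→1 2:-→0 3:+→1 4:+→2 6:-→1 6:+→2 6:+→3 7:+→4 … peak 4.

4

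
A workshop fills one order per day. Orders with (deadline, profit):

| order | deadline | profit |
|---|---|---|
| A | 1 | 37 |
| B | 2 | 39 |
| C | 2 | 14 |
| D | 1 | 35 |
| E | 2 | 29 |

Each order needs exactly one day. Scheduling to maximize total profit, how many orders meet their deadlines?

Sort by profit descending; place each in the latest free slot ≤ its deadline.
Profit order: B=39 A=37 D=35 E=29 C=14
Assign: B→slot 2, A→slot 1, D skipped, E skipped, C skipped.
Slots: [1:A] [2:B]
2 of 5 scheduled.

2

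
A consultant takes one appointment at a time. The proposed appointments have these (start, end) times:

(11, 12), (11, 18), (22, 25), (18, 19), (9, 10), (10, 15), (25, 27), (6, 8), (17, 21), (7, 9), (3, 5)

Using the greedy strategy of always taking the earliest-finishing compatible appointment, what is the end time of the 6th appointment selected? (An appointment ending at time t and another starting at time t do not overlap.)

Sort by end time and greedily take each interval whose start is ≥ the last chosen end.
By end time: (3,5), (6,8), (7,9), (9,10), (11,12), (10,15), (11,18), (18,19), (17,21), (22,25), (25,27).
Pick (3,5); next start ≥ 5 → (6,8); next start ≥ 8 → (9,10); next start ≥ 10 → (11,12); next start ≥ 12 → (18,19); next start ≥ 19 → (22,25); next start ≥ 25 → (25,27).
Selected: (3,5) (6,8) (9,10) (11,12) (18,19) (22,25) (25,27)

25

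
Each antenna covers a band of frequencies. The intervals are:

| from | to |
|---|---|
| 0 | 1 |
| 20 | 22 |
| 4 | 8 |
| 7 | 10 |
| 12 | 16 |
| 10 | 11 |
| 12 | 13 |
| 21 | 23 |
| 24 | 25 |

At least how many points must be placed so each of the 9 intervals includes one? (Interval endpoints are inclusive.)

Sort by right endpoint; whenever an interval is uncovered, place a point at its right end.
Sorted: [0,1] [4,8] [7,10] [10,11] [12,13] [12,16] [20,22] [21,23] [24,25]
{[0,1]} hit by 1; {[4,8],[7,10]} hit by 8; {[10,11]} hit by 11; {[12,13],[12,16]} hit by 13; {[20,22],[21,23]} hit by 22; {[24,25]} hit by 25.
Points: 1, 8, 11, 13, 22, 25 (6 total).

6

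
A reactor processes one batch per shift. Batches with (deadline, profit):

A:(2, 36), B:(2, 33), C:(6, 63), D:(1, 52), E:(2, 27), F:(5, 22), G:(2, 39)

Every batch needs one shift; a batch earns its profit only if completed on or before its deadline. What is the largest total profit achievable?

176

Profit order: C=63 D=52 G=39 A=36 B=33 E=27 F=22
Assign: C→slot 6, D→slot 1, G→slot 2, A skipped, B skipped, E skipped, F→slot 5.
Slots: [1:D] [2:G] [5:F] [6:C]
Profit = 52 + 39 + 22 + 63 = 176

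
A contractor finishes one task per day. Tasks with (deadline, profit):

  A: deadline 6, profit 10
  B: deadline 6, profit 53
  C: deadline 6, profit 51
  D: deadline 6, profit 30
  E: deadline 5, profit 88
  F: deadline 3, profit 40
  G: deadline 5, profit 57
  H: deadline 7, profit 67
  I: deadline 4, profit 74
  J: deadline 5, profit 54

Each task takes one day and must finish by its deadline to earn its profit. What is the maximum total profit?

444

Take jobs in profit order; each goes to the latest open slot no later than its deadline.
Profit order: E=88 I=74 H=67 G=57 J=54 B=53 C=51 F=40 D=30 A=10
Assign: E→slot 5, I→slot 4, H→slot 7, G→slot 3, J→slot 2, B→slot 6, C→slot 1, F skipped, D skipped, A skipped.
Slots: [1:C] [2:J] [3:G] [4:I] [5:E] [6:B] [7:H]
Profit = 51 + 54 + 57 + 74 + 88 + 53 + 67 = 444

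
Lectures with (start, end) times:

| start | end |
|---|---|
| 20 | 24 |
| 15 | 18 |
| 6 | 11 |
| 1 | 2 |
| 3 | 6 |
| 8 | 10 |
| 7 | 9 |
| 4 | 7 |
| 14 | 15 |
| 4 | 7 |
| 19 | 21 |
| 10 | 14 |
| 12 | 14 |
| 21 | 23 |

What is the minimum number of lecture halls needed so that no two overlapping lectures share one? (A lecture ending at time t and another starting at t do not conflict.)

The answer is the maximum number of intervals overlapping at any instant.
Events (time:±→running): 1:+→1 2:-→0 3:+→1 4:+→2 4:+→3 … peak 3.

3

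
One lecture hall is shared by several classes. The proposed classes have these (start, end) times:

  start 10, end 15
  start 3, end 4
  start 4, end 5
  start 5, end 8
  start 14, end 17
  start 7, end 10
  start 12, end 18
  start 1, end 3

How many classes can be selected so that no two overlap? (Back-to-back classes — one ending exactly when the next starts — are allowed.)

5

Order by finish time; keep every interval that doesn't clash with the previous kept one.
Sorted by end: (1,3)  (3,4)  (4,5)  (5,8)  (7,10)  (10,15)  (14,17)  (12,18)
take (1,3); take (3,4); take (4,5); take (5,8); skip (7,10); take (10,15); skip (14,17).
Selected 5 classes.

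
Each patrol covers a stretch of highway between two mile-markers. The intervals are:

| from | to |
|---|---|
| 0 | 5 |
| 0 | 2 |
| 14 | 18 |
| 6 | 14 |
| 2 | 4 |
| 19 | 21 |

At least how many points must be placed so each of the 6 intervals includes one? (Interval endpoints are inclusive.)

3

Sorted: [0,2] [2,4] [0,5] [6,14] [14,18] [19,21]
{[0,2],[2,4],[0,5]} hit by 2; {[6,14],[14,18]} hit by 14; {[19,21]} hit by 21.
Points: 2, 14, 21 (3 total).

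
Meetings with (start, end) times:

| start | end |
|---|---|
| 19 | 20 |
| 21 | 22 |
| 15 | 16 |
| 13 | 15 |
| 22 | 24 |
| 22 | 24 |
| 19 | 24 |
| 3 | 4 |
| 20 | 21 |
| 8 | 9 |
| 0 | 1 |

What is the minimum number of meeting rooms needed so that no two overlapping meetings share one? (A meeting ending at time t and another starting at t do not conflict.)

starts: [0, 3, 8, 13, 15, 19, 19, 20, 21, 22, 22]
ends:   [1, 4, 9, 15, 16, 20, 21, 22, 24, 24, 24]
s0→1 e1→0 s3→1 e4→0 s8→1 e9→0 s13→1 e15→0 s15→1 e16→0 s19→1 s19→2 e20→1 s20→2 e21→1 s21→2 e22→1 s22→2 s22→3  — peak 3.

3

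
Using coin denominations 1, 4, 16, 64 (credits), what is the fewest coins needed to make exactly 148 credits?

148 = 2×64 + 1×16 + 1×4
Total coins = 2 + 1 + 1 = 4

4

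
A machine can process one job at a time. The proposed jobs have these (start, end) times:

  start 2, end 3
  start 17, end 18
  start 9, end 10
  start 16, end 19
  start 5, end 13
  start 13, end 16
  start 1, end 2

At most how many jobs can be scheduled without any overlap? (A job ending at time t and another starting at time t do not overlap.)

5

Order by finish time; keep every interval that doesn't clash with the previous kept one.
Sorted by end: (1,2)  (2,3)  (9,10)  (5,13)  (13,16)  (17,18)  (16,19)
take (1,2); take (2,3); take (9,10); take (13,16); take (17,18); skip (16,19).
Selected 5 jobs.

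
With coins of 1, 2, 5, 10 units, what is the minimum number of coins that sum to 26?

Greedy: take as many of the largest coin as possible, then repeat with the remainder.
26 − 2×10→6 − 1×5→1 − 1×1→0
Total coins = 2 + 1 + 1 = 4

4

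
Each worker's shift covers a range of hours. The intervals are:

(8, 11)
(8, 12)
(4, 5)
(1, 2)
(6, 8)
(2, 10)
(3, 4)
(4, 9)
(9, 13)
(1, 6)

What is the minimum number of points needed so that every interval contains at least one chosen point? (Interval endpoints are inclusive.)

4

Process intervals by earliest right end; each time one isn't hit yet, stab at its right endpoint.
Sorted: [1,2] [3,4] [4,5] [1,6] [6,8] [4,9] [2,10] [8,11] [8,12] [9,13]
{[1,2]} hit by 2; {[3,4],[4,5],[1,6]} hit by 4; {[6,8],[4,9],[2,10],[8,11],[8,12]} hit by 8; {[9,13]} hit by 13.
Points: 2, 4, 8, 13 (4 total).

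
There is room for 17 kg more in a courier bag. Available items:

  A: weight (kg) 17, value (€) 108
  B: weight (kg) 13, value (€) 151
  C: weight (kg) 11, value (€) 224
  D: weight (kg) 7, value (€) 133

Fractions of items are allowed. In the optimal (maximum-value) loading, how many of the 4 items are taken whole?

1

Greedy by value/weight ratio, highest first.
Ratios (sorted): C 20.36, D 19.00, B 11.62, A 6.35
take C (11 @ 224); take 6/7 of D → 114.00. Capacity used 17/17.
1 item(s) taken whole; one partial (take 6/7 of D).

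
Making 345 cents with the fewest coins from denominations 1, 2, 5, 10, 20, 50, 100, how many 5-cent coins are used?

345 = 3×100 + 2×20 + 1×5
Count of 5: 1

1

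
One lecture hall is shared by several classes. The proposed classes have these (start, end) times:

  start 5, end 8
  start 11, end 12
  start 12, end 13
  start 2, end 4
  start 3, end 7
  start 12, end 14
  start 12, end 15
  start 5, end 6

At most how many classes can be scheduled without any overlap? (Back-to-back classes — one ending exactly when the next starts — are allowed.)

4

Sorted by end: (2,4)  (5,6)  (3,7)  (5,8)  (11,12)  (12,13)  (12,14)  (12,15)
take (2,4); take (5,6); take (11,12); take (12,13).
Selected 4 classes.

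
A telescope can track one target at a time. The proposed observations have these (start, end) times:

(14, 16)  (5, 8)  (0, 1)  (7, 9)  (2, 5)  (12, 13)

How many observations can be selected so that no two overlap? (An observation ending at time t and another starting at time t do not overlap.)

Order by finish time; keep every interval that doesn't clash with the previous kept one.
By end time: (0,1), (2,5), (5,8), (7,9), (12,13), (14,16).
Pick (0,1); next start ≥ 1 → (2,5); next start ≥ 5 → (5,8); next start ≥ 8 → (12,13); next start ≥ 13 → (14,16).
Selected 5 observations.

5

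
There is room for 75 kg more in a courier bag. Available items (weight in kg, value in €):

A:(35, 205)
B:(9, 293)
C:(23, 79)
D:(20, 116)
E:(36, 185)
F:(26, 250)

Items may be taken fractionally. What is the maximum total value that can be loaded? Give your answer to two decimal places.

777.00

Ratios (sorted): B 32.56, F 9.62, A 5.86, D 5.80, E 5.14, C 3.43
take B (9 @ 293); take F (26 @ 250); take A (35 @ 205); take 5/20 of D → 29.00. Capacity used 75/75.
Total value = 777.00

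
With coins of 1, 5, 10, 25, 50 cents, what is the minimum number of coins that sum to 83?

83 = 1×50 + 1×25 + 1×5 + 3×1
Total coins = 1 + 1 + 1 + 3 = 6

6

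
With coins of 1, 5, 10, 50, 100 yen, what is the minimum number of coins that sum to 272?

7

272 = 2×100 + 1×50 + 2×10 + 2×1
Total coins = 2 + 1 + 2 + 2 = 7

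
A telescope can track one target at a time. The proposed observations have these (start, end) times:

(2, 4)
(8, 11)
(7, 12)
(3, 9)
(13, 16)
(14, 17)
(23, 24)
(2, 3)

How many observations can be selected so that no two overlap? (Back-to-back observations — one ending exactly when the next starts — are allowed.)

4

Sort by end time and greedily take each interval whose start is ≥ the last chosen end.
By end time: (2,3), (2,4), (3,9), (8,11), (7,12), (13,16), (14,17), (23,24).
Pick (2,3); next start ≥ 3 → (3,9); next start ≥ 9 → (13,16); next start ≥ 16 → (23,24).
Selected 4 observations.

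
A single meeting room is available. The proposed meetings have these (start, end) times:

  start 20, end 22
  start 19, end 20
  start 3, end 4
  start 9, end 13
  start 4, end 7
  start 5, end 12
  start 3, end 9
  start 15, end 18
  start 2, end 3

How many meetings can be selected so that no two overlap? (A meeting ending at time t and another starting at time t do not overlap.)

Sort by end time and greedily take each interval whose start is ≥ the last chosen end.
Sorted by end: (2,3)  (3,4)  (4,7)  (3,9)  (5,12)  (9,13)  (15,18)  (19,20)  (20,22)
take (2,3); take (3,4); take (4,7); take (9,13); take (15,18); take (19,20); take (20,22).
Selected 7 meetings.

7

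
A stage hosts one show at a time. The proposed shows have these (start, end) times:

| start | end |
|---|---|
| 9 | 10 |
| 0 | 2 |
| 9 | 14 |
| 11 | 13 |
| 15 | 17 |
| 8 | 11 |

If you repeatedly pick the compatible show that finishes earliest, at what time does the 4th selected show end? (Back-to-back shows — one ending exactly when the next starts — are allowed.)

Sort by end time and greedily take each interval whose start is ≥ the last chosen end.
Sorted by end: (0,2)  (9,10)  (8,11)  (11,13)  (9,14)  (15,17)
take (0,2); take (9,10); take (11,13); take (15,17).
Selected: (0,2) (9,10) (11,13) (15,17)

17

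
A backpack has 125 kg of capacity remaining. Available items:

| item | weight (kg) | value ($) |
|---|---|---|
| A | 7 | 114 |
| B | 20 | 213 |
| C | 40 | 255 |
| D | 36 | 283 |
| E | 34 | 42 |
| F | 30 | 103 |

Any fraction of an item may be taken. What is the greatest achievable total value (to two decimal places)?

940.53

Ratios (sorted): A 16.29, B 10.65, D 7.86, C 6.38, F 3.43, E 1.24
take A (7 @ 114); take B (20 @ 213); take D (36 @ 283); take C (40 @ 255); take 22/30 of F → 75.53. Capacity used 125/125.
Total value = 940.53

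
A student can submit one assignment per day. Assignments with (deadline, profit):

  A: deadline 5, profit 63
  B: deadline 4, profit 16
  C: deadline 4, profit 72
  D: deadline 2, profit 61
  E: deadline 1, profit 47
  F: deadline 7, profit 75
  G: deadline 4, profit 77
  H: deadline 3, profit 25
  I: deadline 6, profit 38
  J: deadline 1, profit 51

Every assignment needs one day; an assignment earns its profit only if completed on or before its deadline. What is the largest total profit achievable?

437

By profit: G(d4,77), F(d7,75), C(d4,72), A(d5,63), D(d2,61), J(d1,51), E(d1,47), I(d6,38), H(d3,25), B(d4,16)
G→slot 4; F→slot 7; C→slot 3; A→slot 5; D→slot 2; J→slot 1; E skipped; I→slot 6; H skipped; B skipped.
Profit = 51 + 61 + 72 + 77 + 63 + 38 + 75 = 437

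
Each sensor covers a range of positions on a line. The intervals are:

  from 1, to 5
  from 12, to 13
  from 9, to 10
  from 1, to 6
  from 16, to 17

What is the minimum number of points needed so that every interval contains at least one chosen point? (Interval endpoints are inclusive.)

Sort by right endpoint; whenever an interval is uncovered, place a point at its right end.
Sorted: [1,5] [1,6] [9,10] [12,13] [16,17]
{[1,5],[1,6]} hit by 5; {[9,10]} hit by 10; {[12,13]} hit by 13; {[16,17]} hit by 17.
Points: 5, 10, 13, 17 (4 total).

4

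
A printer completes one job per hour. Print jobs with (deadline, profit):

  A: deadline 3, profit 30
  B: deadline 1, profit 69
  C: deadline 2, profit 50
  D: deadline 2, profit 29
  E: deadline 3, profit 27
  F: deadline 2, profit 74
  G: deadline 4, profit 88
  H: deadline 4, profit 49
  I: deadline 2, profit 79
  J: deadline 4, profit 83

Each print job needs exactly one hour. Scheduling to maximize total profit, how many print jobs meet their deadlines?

4

Take jobs in profit order; each goes to the latest open slot no later than its deadline.
By profit: G(d4,88), J(d4,83), I(d2,79), F(d2,74), B(d1,69), C(d2,50), H(d4,49), A(d3,30), D(d2,29), E(d3,27)
G→slot 4; J→slot 3; I→slot 2; F→slot 1; B skipped; C skipped; H skipped; A skipped; D skipped; E skipped.
4 of 10 scheduled.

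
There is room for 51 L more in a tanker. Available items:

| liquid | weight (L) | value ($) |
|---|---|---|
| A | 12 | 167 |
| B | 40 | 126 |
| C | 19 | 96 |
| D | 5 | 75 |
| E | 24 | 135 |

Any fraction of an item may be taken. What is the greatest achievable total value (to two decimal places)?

Ratios (sorted): D 15.00, A 13.92, E 5.62, C 5.05, B 3.15
take D (5 @ 75); take A (12 @ 167); take E (24 @ 135); take 10/19 of C → 50.53. Capacity used 51/51.
Total value = 427.53

427.53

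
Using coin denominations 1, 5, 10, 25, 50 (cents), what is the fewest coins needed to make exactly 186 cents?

Use the largest denomination that fits, subtract, and repeat.
186 = 3×50 + 1×25 + 1×10 + 1×1
Total coins = 3 + 1 + 1 + 1 = 6

6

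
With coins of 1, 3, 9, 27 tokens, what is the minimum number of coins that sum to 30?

30 = 1×27 + 1×3
Total coins = 1 + 1 = 2

2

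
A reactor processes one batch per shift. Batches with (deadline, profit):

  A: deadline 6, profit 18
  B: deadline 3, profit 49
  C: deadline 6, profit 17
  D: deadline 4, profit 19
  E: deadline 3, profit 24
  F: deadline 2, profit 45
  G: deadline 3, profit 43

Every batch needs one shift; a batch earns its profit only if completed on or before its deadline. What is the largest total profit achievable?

Profit order: B=49 F=45 G=43 E=24 D=19 A=18 C=17
Assign: B→slot 3, F→slot 2, G→slot 1, E skipped, D→slot 4, A→slot 6, C→slot 5.
Slots: [1:G] [2:F] [3:B] [4:D] [5:C] [6:A]
Profit = 43 + 45 + 49 + 19 + 17 + 18 = 191

191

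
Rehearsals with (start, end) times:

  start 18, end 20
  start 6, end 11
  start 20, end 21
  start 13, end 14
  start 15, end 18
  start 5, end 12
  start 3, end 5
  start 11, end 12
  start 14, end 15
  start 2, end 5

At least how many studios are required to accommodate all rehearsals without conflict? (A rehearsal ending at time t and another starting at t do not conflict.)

2

Count concurrent intervals with a sweep; the peak is the room count.
Events (time:±→running): 2:+→1 3:+→2 … peak 2.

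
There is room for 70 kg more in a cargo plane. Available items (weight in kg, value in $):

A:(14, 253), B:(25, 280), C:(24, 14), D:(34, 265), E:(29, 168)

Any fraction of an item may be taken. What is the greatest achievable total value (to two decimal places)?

Sort by value per unit weight and fill in that order.
Ratios (sorted): A 18.07, B 11.20, D 7.79, E 5.79, C 0.58
take A (14 @ 253); take B (25 @ 280); take 31/34 of D → 241.62. Capacity used 70/70.
Total value = 774.62

774.62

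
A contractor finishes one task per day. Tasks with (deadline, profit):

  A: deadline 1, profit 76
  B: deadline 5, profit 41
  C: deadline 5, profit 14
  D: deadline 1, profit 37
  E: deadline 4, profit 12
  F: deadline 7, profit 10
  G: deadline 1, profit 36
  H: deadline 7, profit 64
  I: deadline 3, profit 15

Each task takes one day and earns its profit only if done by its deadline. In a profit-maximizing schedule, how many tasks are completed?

Sort by profit descending; place each in the latest free slot ≤ its deadline.
Profit order: A=76 H=64 B=41 D=37 G=36 I=15 C=14 E=12 F=10
Assign: A→slot 1, H→slot 7, B→slot 5, D skipped, G skipped, I→slot 3, C→slot 4, E→slot 2, F→slot 6.
Slots: [1:A] [2:E] [3:I] [4:C] [5:B] [6:F] [7:H]
7 of 9 scheduled.

7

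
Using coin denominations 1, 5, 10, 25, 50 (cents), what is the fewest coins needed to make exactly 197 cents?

8

197 − 3×50→47 − 1×25→22 − 2×10→2 − 2×1→0
Total coins = 3 + 1 + 2 + 2 = 8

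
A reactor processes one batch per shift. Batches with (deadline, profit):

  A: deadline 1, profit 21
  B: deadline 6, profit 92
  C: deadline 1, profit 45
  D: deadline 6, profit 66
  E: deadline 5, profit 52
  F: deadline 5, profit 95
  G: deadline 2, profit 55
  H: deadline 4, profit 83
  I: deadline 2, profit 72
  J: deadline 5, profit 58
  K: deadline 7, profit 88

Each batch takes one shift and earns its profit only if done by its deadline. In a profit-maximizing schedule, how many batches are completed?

7

Take jobs in profit order; each goes to the latest open slot no later than its deadline.
Profit order: F=95 B=92 K=88 H=83 I=72 D=66 J=58 G=55 E=52 C=45 A=21
Assign: F→slot 5, B→slot 6, K→slot 7, H→slot 4, I→slot 2, D→slot 3, J→slot 1, G skipped, E skipped, C skipped, A skipped.
Slots: [1:J] [2:I] [3:D] [4:H] [5:F] [6:B] [7:K]
7 of 11 scheduled.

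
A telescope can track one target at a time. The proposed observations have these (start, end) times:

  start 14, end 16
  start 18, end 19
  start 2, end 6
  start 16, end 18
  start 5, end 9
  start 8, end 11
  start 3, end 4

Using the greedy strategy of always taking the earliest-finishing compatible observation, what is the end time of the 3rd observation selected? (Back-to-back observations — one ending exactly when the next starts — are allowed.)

Order by finish time; keep every interval that doesn't clash with the previous kept one.
By end time: (3,4), (2,6), (5,9), (8,11), (14,16), (16,18), (18,19).
Pick (3,4); next start ≥ 4 → (5,9); next start ≥ 9 → (14,16); next start ≥ 16 → (16,18); next start ≥ 18 → (18,19).
Selected: (3,4) (5,9) (14,16) (16,18) (18,19)

16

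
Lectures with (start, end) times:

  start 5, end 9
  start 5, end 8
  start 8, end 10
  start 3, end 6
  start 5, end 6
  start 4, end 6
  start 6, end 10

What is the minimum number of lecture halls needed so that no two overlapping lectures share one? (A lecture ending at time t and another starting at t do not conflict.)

The answer is the maximum number of intervals overlapping at any instant.
Events (time:±→running): 3:+→1 4:+→2 5:+→3 5:+→4 5:+→5 … peak 5.

5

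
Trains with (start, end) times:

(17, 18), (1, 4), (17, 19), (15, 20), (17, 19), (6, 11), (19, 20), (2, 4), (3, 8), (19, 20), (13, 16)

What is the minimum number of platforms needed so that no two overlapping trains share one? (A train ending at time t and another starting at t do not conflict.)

4

The answer is the maximum number of intervals overlapping at any instant.
starts: [1, 2, 3, 6, 13, 15, 17, 17, 17, 19, 19]
ends:   [4, 4, 8, 11, 16, 18, 19, 19, 20, 20, 20]
s1→1 s2→2 s3→3 e4→2 e4→1 s6→2 e8→1 e11→0 s13→1 s15→2 e16→1 s17→2 s17→3 s17→4  — peak 4.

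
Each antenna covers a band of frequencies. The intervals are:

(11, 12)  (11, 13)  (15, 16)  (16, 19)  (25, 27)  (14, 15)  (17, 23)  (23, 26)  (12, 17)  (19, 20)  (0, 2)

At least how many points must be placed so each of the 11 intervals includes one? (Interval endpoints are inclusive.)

5

Sorted: [0,2] [11,12] [11,13] [14,15] [15,16] [12,17] [16,19] [19,20] [17,23] [23,26] [25,27]
{[0,2]} hit by 2; {[11,12],[11,13]} hit by 12; {[14,15],[15,16],[12,17]} hit by 15; {[16,19],[19,20],[17,23]} hit by 19; {[23,26],[25,27]} hit by 26.
Points: 2, 12, 15, 19, 26 (5 total).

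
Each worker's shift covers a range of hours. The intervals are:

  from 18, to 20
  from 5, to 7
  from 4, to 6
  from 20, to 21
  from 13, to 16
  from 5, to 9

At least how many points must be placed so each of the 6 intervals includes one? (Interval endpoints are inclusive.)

Sort by right endpoint; whenever an interval is uncovered, place a point at its right end.
Sorted: [4,6] [5,7] [5,9] [13,16] [18,20] [20,21]
{[4,6],[5,7],[5,9]} hit by 6; {[13,16]} hit by 16; {[18,20],[20,21]} hit by 20.
Points: 6, 16, 20 (3 total).

3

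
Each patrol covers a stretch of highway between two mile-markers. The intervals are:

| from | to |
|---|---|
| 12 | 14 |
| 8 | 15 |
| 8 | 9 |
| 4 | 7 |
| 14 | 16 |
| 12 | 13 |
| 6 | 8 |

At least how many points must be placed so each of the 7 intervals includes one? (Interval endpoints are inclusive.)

4

By right end: [4,7]  [6,8]  [8,9]  [12,13]  [12,14]  [8,15]  [14,16]
[4,7] uncovered → point at 7; [8,9] uncovered → point at 9; [12,13] uncovered → point at 13; [14,16] uncovered → point at 16.
Points: 7, 9, 13, 16 (4 total).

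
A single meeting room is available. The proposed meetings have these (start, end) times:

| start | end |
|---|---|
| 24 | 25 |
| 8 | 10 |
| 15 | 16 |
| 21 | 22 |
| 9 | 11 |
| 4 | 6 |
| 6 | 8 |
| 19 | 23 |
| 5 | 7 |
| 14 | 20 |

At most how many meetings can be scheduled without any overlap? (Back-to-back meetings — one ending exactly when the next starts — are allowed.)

Order by finish time; keep every interval that doesn't clash with the previous kept one.
Sorted by end: (4,6)  (5,7)  (6,8)  (8,10)  (9,11)  (15,16)  (14,20)  (21,22)  (19,23)  (24,25)
take (4,6); skip (5,7); take (6,8); take (8,10); skip (9,11); take (15,16); skip (14,20); take (21,22); take (24,25).
Selected 6 meetings.

6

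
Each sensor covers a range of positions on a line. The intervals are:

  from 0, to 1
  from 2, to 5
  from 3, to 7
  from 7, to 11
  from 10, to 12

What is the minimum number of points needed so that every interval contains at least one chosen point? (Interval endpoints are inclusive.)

3

Process intervals by earliest right end; each time one isn't hit yet, stab at its right endpoint.
By right end: [0,1]  [2,5]  [3,7]  [7,11]  [10,12]
[0,1] uncovered → point at 1; [2,5] uncovered → point at 5; [7,11] uncovered → point at 11.
Points: 1, 5, 11 (3 total).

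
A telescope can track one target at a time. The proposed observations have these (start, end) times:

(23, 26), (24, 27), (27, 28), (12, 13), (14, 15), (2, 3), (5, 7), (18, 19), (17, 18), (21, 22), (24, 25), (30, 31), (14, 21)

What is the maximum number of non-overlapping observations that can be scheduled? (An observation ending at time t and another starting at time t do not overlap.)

10

Greedy by earliest finish: after sorting by end time, pick each interval compatible with the last pick.
By end time: (2,3), (5,7), (12,13), (14,15), (17,18), (18,19), (14,21), (21,22), (24,25), (23,26), (24,27), (27,28), (30,31).
Pick (2,3); next start ≥ 3 → (5,7); next start ≥ 7 → (12,13); next start ≥ 13 → (14,15); next start ≥ 15 → (17,18); next start ≥ 18 → (18,19); next start ≥ 19 → (21,22); next start ≥ 22 → (24,25); next start ≥ 25 → (27,28); next start ≥ 28 → (30,31).
Selected 10 observations.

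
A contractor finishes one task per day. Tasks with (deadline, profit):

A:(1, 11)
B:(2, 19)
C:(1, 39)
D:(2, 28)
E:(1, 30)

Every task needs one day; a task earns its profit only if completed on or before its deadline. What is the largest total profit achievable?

67

Profit order: C=39 E=30 D=28 B=19 A=11
Assign: C→slot 1, E skipped, D→slot 2, B skipped, A skipped.
Slots: [1:C] [2:D]
Profit = 39 + 28 = 67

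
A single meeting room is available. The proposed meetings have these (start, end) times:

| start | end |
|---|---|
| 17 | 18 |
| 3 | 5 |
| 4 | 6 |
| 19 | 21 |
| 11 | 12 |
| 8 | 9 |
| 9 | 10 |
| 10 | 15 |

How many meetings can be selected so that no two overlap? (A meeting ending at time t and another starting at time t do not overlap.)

By end time: (3,5), (4,6), (8,9), (9,10), (11,12), (10,15), (17,18), (19,21).
Pick (3,5); next start ≥ 5 → (8,9); next start ≥ 9 → (9,10); next start ≥ 10 → (11,12); next start ≥ 12 → (17,18); next start ≥ 18 → (19,21).
Selected 6 meetings.

6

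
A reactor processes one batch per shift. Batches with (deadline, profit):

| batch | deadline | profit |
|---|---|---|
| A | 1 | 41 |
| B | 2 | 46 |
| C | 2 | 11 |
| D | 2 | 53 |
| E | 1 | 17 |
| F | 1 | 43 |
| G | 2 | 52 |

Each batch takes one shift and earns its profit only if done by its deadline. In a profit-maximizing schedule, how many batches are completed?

2

Sort by profit descending; place each in the latest free slot ≤ its deadline.
By profit: D(d2,53), G(d2,52), B(d2,46), F(d1,43), A(d1,41), E(d1,17), C(d2,11)
D→slot 2; G→slot 1; B skipped; F skipped; A skipped; E skipped; C skipped.
2 of 7 scheduled.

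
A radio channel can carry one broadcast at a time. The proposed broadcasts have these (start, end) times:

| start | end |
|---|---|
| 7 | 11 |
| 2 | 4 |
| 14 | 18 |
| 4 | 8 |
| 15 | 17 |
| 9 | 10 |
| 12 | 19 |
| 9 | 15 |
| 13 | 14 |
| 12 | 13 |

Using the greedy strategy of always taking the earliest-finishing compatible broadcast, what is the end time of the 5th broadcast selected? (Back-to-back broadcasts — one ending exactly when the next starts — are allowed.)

14

By end time: (2,4), (4,8), (9,10), (7,11), (12,13), (13,14), (9,15), (15,17), (14,18), (12,19).
Pick (2,4); next start ≥ 4 → (4,8); next start ≥ 8 → (9,10); next start ≥ 10 → (12,13); next start ≥ 13 → (13,14); next start ≥ 14 → (15,17).
Selected: (2,4) (4,8) (9,10) (12,13) (13,14) (15,17)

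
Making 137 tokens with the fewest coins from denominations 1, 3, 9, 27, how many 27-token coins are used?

5

Use the largest denomination that fits, subtract, and repeat.
137 − 5×27→2 − 2×1→0
Count of 27: 5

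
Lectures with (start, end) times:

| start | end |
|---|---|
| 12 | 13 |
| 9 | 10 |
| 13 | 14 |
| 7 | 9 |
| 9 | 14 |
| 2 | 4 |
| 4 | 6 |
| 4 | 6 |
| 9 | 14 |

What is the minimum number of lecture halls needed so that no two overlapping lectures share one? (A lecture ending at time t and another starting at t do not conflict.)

Events (time:±→running): 2:+→1 4:-→0 4:+→1 4:+→2 6:-→1 6:-→0 7:+→1 9:-→0 9:+→1 9:+→2 9:+→3 … peak 3.

3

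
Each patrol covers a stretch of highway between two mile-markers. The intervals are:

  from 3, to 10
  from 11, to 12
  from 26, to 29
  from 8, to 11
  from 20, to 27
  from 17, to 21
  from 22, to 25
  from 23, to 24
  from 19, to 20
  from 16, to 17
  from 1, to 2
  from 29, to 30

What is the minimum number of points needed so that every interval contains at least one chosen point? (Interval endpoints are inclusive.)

Sort by right endpoint; whenever an interval is uncovered, place a point at its right end.
Sorted: [1,2] [3,10] [8,11] [11,12] [16,17] [19,20] [17,21] [23,24] [22,25] [20,27] [26,29] [29,30]
{[1,2]} hit by 2; {[3,10],[8,11]} hit by 10; {[11,12]} hit by 12; {[16,17]} hit by 17; {[19,20],[17,21]} hit by 20; {[23,24],[22,25],[20,27]} hit by 24; {[26,29],[29,30]} hit by 29.
Points: 2, 10, 12, 17, 20, 24, 29 (7 total).

7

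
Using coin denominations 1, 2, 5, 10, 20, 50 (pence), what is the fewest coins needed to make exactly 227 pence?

Greedy: take as many of the largest coin as possible, then repeat with the remainder.
227 − 4×50→27 − 1×20→7 − 1×5→2 − 1×2→0
Total coins = 4 + 1 + 1 + 1 = 7

7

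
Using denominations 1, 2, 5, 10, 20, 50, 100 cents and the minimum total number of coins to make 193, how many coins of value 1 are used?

193 = 1×100 + 1×50 + 2×20 + 1×2 + 1×1
Count of 1: 1

1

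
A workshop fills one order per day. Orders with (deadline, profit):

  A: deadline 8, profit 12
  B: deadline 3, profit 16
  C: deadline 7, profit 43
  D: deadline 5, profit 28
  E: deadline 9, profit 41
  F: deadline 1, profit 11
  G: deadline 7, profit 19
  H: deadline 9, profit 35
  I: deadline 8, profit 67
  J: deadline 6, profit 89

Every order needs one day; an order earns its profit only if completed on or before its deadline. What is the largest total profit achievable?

Take jobs in profit order; each goes to the latest open slot no later than its deadline.
By profit: J(d6,89), I(d8,67), C(d7,43), E(d9,41), H(d9,35), D(d5,28), G(d7,19), B(d3,16), A(d8,12), F(d1,11)
J→slot 6; I→slot 8; C→slot 7; E→slot 9; H→slot 5; D→slot 4; G→slot 3; B→slot 2; A→slot 1; F skipped.
Profit = 12 + 16 + 19 + 28 + 35 + 89 + 43 + 67 + 41 = 350

350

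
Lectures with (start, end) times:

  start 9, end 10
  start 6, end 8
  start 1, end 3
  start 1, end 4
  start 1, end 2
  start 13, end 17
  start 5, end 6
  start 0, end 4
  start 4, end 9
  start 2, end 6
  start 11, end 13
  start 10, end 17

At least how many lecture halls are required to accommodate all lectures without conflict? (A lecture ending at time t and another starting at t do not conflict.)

4

starts: [0, 1, 1, 1, 2, 4, 5, 6, 9, 10, 11, 13]
ends:   [2, 3, 4, 4, 6, 6, 8, 9, 10, 13, 17, 17]
s0→1 s1→2 s1→3 s1→4  — peak 4.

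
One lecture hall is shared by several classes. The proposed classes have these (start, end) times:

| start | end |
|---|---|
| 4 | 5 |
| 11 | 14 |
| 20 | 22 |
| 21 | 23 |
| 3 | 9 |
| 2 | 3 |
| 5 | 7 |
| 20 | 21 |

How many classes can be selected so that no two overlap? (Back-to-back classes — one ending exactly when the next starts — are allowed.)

6

By end time: (2,3), (4,5), (5,7), (3,9), (11,14), (20,21), (20,22), (21,23).
Pick (2,3); next start ≥ 3 → (4,5); next start ≥ 5 → (5,7); next start ≥ 7 → (11,14); next start ≥ 14 → (20,21); next start ≥ 21 → (21,23).
Selected 6 classes.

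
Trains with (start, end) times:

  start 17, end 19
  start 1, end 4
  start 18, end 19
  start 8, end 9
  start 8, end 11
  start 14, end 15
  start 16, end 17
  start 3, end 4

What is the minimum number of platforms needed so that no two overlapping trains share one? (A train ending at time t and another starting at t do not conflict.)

starts: [1, 3, 8, 8, 14, 16, 17, 18]
ends:   [4, 4, 9, 11, 15, 17, 19, 19]
s1→1 s3→2  — peak 2.

2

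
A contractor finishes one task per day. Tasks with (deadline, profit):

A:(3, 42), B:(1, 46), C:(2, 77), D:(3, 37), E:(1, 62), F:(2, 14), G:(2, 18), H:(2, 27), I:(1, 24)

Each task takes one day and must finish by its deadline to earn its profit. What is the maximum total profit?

181

Profit order: C=77 E=62 B=46 A=42 D=37 H=27 I=24 G=18 F=14
Assign: C→slot 2, E→slot 1, B skipped, A→slot 3, D skipped, H skipped, I skipped, G skipped, F skipped.
Slots: [1:E] [2:C] [3:A]
Profit = 62 + 77 + 42 = 181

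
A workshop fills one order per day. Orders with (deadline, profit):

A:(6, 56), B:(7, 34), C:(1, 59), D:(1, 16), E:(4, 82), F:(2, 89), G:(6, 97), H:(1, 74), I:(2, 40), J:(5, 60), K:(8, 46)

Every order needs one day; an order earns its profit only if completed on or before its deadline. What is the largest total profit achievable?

By profit: G(d6,97), F(d2,89), E(d4,82), H(d1,74), J(d5,60), C(d1,59), A(d6,56), K(d8,46), I(d2,40), B(d7,34), D(d1,16)
G→slot 6; F→slot 2; E→slot 4; H→slot 1; J→slot 5; C skipped; A→slot 3; K→slot 8; I skipped; B→slot 7; D skipped.
Profit = 74 + 89 + 56 + 82 + 60 + 97 + 34 + 46 = 538

538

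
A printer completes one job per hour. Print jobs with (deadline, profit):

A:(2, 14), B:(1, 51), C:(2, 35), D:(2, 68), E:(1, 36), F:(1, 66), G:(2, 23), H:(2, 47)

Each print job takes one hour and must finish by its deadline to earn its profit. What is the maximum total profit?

Profit order: D=68 F=66 B=51 H=47 E=36 C=35 G=23 A=14
Assign: D→slot 2, F→slot 1, B skipped, H skipped, E skipped, C skipped, G skipped, A skipped.
Slots: [1:F] [2:D]
Profit = 66 + 68 = 134

134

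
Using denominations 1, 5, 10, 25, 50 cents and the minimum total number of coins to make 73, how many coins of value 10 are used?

Greedy: take as many of the largest coin as possible, then repeat with the remainder.
73 = 1×50 + 2×10 + 3×1
Count of 10: 2

2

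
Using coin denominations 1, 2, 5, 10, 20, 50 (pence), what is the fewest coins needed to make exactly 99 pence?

6

99 = 1×50 + 2×20 + 1×5 + 2×2
Total coins = 1 + 2 + 1 + 2 = 6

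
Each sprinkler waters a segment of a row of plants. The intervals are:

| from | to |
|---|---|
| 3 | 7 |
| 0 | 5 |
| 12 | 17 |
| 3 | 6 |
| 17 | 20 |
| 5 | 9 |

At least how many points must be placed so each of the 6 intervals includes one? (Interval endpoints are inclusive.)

Process intervals by earliest right end; each time one isn't hit yet, stab at its right endpoint.
Sorted: [0,5] [3,6] [3,7] [5,9] [12,17] [17,20]
{[0,5],[3,6],[3,7],[5,9]} hit by 5; {[12,17],[17,20]} hit by 17.
Points: 5, 17 (2 total).

2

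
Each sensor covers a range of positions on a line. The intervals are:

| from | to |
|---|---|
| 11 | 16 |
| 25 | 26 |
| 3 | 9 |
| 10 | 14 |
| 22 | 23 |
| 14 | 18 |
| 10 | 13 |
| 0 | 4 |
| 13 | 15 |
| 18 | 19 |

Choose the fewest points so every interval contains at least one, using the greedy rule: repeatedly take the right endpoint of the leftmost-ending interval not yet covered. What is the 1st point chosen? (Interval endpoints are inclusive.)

Sorted: [0,4] [3,9] [10,13] [10,14] [13,15] [11,16] [14,18] [18,19] [22,23] [25,26]
{[0,4],[3,9]} hit by 4; {[10,13],[10,14],[13,15],[11,16]} hit by 13; {[14,18],[18,19]} hit by 18; {[22,23]} hit by 23; {[25,26]} hit by 26.
Points: 4, 13, 18, 23, 26 (5 total).

4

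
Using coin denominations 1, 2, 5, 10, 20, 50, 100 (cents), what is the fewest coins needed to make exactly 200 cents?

Use the largest denomination that fits, subtract, and repeat.
200 − 2×100→0
Total coins = 2 = 2

2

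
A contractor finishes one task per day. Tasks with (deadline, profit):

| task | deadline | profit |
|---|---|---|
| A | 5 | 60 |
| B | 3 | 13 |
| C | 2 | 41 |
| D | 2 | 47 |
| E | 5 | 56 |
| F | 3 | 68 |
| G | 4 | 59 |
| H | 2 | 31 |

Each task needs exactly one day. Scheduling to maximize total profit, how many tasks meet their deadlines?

Take jobs in profit order; each goes to the latest open slot no later than its deadline.
By profit: F(d3,68), A(d5,60), G(d4,59), E(d5,56), D(d2,47), C(d2,41), H(d2,31), B(d3,13)
F→slot 3; A→slot 5; G→slot 4; E→slot 2; D→slot 1; C skipped; H skipped; B skipped.
5 of 8 scheduled.

5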